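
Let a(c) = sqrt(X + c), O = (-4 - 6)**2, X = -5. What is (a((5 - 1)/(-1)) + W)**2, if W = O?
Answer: 9991 + 600*I ≈ 9991.0 + 600.0*I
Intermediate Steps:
O = 100 (O = (-10)**2 = 100)
W = 100
a(c) = sqrt(-5 + c)
(a((5 - 1)/(-1)) + W)**2 = (sqrt(-5 + (5 - 1)/(-1)) + 100)**2 = (sqrt(-5 + 4*(-1)) + 100)**2 = (sqrt(-5 - 4) + 100)**2 = (sqrt(-9) + 100)**2 = (3*I + 100)**2 = (100 + 3*I)**2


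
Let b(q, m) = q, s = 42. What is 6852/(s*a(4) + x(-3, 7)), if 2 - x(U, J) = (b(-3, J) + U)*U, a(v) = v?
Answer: 1713/38 ≈ 45.079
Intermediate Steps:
x(U, J) = 2 - U*(-3 + U) (x(U, J) = 2 - (-3 + U)*U = 2 - U*(-3 + U))
6852/(s*a(4) + x(-3, 7)) = 6852/(42*4 + (2 - 1*(-3)**2 + 3*(-3))) = 6852/(168 + (2 - 1*9 - 9)) = 6852/(168 + (2 - 9 - 9)) = 6852/(168 - 16) = 6852/152 = 6852*(1/152) = 1713/38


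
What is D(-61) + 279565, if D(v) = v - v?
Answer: 279565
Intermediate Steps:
D(v) = 0
D(-61) + 279565 = 0 + 279565 = 279565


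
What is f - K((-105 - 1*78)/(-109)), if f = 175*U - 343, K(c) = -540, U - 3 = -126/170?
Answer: 10069/17 ≈ 592.29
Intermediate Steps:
U = 192/85 (U = 3 - 126/170 = 3 - 126*1/170 = 3 - 63/85 = 192/85 ≈ 2.2588)
f = 889/17 (f = 175*(192/85) - 343 = 6720/17 - 343 = 889/17 ≈ 52.294)
f - K((-105 - 1*78)/(-109)) = 889/17 - 1*(-540) = 889/17 + 540 = 10069/17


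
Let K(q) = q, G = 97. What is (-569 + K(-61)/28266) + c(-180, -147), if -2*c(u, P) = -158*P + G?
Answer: -172853687/14133 ≈ -12231.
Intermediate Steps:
c(u, P) = -97/2 + 79*P (c(u, P) = -(-158*P + 97)/2 = -(97 - 158*P)/2 = -97/2 + 79*P)
(-569 + K(-61)/28266) + c(-180, -147) = (-569 - 61/28266) + (-97/2 + 79*(-147)) = (-569 - 61*1/28266) + (-97/2 - 11613) = (-569 - 61/28266) - 23323/2 = -16083415/28266 - 23323/2 = -172853687/14133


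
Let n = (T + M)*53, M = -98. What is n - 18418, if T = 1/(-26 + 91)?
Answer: -1534727/65 ≈ -23611.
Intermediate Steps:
T = 1/65 ≈ 0.015385
n = -337557/65 (n = (1/65 - 98)*53 = -6369/65*53 = -337557/65 ≈ -5193.2)
n - 18418 = -337557/65 - 18418 = -1534727/65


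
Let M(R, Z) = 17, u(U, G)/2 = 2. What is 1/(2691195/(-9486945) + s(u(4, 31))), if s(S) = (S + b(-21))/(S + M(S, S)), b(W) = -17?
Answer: -113519/102476 ≈ -1.1078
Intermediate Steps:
u(U, G) = 4 (u(U, G) = 2*2 = 4)
s(S) = (-17 + S)/(17 + S) (s(S) = (S - 17)/(S + 17) = (-17 + S)/(17 + S))
1/(2691195/(-9486945) + s(u(4, 31))) = 1/(2691195/(-9486945) + (-17 + 4)/(17 + 4)) = 1/(2691195*(-1/9486945) - 13/21) = 1/(-13801/48651 + (1/21)*(-13)) = 1/(-13801/48651 - 13/21) = 1/(-102476/113519) = -113519/102476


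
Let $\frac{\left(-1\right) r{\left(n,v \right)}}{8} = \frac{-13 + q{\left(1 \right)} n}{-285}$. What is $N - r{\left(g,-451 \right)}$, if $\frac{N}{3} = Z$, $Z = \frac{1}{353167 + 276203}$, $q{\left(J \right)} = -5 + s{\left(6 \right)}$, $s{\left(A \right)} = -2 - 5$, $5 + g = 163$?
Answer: $\frac{213594211}{3986010} \approx 53.586$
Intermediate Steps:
$g = 158$ ($g = -5 + 163 = 158$)
$s{\left(A \right)} = -7$ ($s{\left(A \right)} = -2 - 5 = -7$)
$q{\left(J \right)} = -12$ ($q{\left(J \right)} = -5 - 7 = -12$)
$Z = \frac{1}{629370} \approx 1.5889 \cdot 10^{-6}$
$r{\left(n,v \right)} = - \frac{104}{285} - \frac{32 n}{95}$ ($r{\left(n,v \right)} = - 8 \frac{-13 - 12 n}{-285} = - 8 \left(-13 - 12 n\right) \left(- \frac{1}{285}\right) = - 8 \left(\frac{13}{285} + \frac{4 n}{95}\right) = - \frac{104}{285} - \frac{32 n}{95}$)
$N = \frac{1}{209790}$ ($N = 3 \cdot \frac{1}{629370} = \frac{1}{209790} \approx 4.7667 \cdot 10^{-6}$)
$N - r{\left(g,-451 \right)} = \frac{1}{209790} - \left(- \frac{104}{285} - \frac{5056}{95}\right) = \frac{1}{209790} - - \frac{15272}{285} = \frac{1}{209790} + \frac{15272}{285} = \frac{213594211}{3986010}$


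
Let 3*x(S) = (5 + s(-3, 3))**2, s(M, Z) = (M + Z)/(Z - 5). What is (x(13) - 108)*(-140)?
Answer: 41860/3 ≈ 13953.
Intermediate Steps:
s(M, Z) = (M + Z)/(-5 + Z)
x(S) = 25/3 (x(S) = (5 + (-3 + 3)/(-5 + 3))**2/3 = (5 + 0/(-2))**2/3 = (5 - 1/2*0)**2/3 = (5 + 0)**2/3 = (1/3)*5**2 = (1/3)*25 = 25/3)
(x(13) - 108)*(-140) = (25/3 - 108)*(-140) = -299/3*(-140) = 41860/3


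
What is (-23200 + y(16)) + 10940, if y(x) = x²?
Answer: -12004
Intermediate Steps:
(-23200 + y(16)) + 10940 = (-23200 + 16²) + 10940 = (-23200 + 256) + 10940 = -22944 + 10940 = -12004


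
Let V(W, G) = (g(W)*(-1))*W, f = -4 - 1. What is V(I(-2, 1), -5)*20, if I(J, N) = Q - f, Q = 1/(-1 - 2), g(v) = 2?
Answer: -560/3 ≈ -186.67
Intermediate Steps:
Q = -⅓ (Q = 1/(-3) = -⅓ ≈ -0.33333)
f = -5
I(J, N) = 14/3 (I(J, N) = -⅓ - 1*(-5) = -⅓ + 5 = 14/3)
V(W, G) = -2*W (V(W, G) = (2*(-1))*W = -2*W)
V(I(-2, 1), -5)*20 = -2*14/3*20 = -28/3*20 = -560/3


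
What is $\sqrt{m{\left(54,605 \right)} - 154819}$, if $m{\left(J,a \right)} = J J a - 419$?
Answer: $\sqrt{1608942} \approx 1268.4$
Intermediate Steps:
$m{\left(J,a \right)} = -419 + a J^{2}$ ($m{\left(J,a \right)} = J^{2} a - 419 = a J^{2} - 419 = -419 + a J^{2}$)
$\sqrt{m{\left(54,605 \right)} - 154819} = \sqrt{\left(-419 + 605 \cdot 54^{2}\right) - 154819} = \sqrt{\left(-419 + 605 \cdot 2916\right) - 154819} = \sqrt{\left(-419 + 1764180\right) - 154819} = \sqrt{1763761 - 154819} = \sqrt{1608942}$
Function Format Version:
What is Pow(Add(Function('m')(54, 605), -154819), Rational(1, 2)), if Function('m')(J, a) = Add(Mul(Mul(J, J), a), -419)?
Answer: Pow(1608942, Rational(1, 2)) ≈ 1268.4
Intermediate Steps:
Function('m')(J, a) = Add(-419, Mul(a, Pow(J, 2))) (Function('m')(J, a) = Add(Mul(Pow(J, 2), a), -419) = Add(Mul(a, Pow(J, 2)), -419) = Add(-419, Mul(a, Pow(J, 2))))
Pow(Add(Function('m')(54, 605), -154819), Rational(1, 2)) = Pow(Add(Add(-419, Mul(605, Pow(54, 2))), -154819), Rational(1, 2)) = Pow(Add(Add(-419, Mul(605, 2916)), -154819), Rational(1, 2)) = Pow(Add(Add(-419, 1764180), -154819), Rational(1, 2)) = Pow(Add(1763761, -154819), Rational(1, 2)) = Pow(1608942, Rational(1, 2))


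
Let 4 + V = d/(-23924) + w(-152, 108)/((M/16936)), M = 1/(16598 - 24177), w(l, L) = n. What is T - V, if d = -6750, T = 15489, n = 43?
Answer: 66023147547395/11962 ≈ 5.5194e+9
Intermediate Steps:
w(l, L) = 43
M = -1/7579 (M = 1/(-7579) = -1/7579 ≈ -0.00013194)
V = -66022962267977/11962 (V = -4 + (-6750/(-23924) + 43/((-1/7579/16936))) = -4 + (-6750*(-1/23924) + 43/((-1/7579*1/16936))) = -4 + (3375/11962 + 43/(-1/128357944)) = -4 + (3375/11962 + 43*(-128357944)) = -4 + (3375/11962 - 5519391592) = -4 - 66022962220129/11962 = -66022962267977/11962 ≈ -5.5194e+9)
T - V = 15489 - 1*(-66022962267977/11962) = 15489 + 66022962267977/11962 = 66023147547395/11962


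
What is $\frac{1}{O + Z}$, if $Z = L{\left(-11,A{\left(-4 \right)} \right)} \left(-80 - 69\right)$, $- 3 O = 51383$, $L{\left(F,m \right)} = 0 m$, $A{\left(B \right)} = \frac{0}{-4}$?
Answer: $- \frac{3}{51383} \approx -5.8385 \cdot 10^{-5}$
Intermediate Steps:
$A{\left(B \right)} = 0$ ($A{\left(B \right)} = 0 \left(- \frac{1}{4}\right) = 0$)
$L{\left(F,m \right)} = 0$
$O = - \frac{51383}{3}$ ($O = \left(- \frac{1}{3}\right) 51383 = - \frac{51383}{3} \approx -17128.0$)
$Z = 0$ ($Z = 0 \left(-80 - 69\right) = 0 \left(-149\right) = 0$)
$\frac{1}{O + Z} = \frac{1}{- \frac{51383}{3} + 0} = \frac{1}{- \frac{51383}{3}} = - \frac{3}{51383}$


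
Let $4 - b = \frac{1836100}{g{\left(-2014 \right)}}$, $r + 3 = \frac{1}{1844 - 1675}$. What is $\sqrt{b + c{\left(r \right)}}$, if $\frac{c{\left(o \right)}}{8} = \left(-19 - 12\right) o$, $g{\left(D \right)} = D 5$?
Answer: $\frac{\sqrt{159183778666}}{13091} \approx 30.477$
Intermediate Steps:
$g{\left(D \right)} = 5 D$
$r = - \frac{506}{169}$ ($r = -3 + \frac{1}{1844 - 1675} = -3 + \frac{1}{169} = - \frac{506}{169} \approx -2.9941$)
$c{\left(o \right)} = - 248 o$ ($c{\left(o \right)} = 8 \left(-19 - 12\right) o = 8 \left(- 31 o\right) = - 248 o$)
$b = \frac{187638}{1007}$ ($b = 4 - \frac{1836100}{5 \left(-2014\right)} = 4 - \frac{1836100}{-10070} = 4 - 1836100 \left(- \frac{1}{10070}\right) = 4 - - \frac{183610}{1007} = 4 + \frac{183610}{1007} = \frac{187638}{1007} \approx 186.33$)
$\sqrt{b + c{\left(r \right)}} = \sqrt{\frac{187638}{1007} - - \frac{125488}{169}} = \sqrt{\frac{187638}{1007} + \frac{125488}{169}} = \sqrt{\frac{158077238}{170183}} = \frac{\sqrt{159183778666}}{13091}$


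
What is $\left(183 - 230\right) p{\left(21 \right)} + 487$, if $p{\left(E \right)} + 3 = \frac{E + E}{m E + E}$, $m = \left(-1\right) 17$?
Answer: $\frac{5071}{8} \approx 633.88$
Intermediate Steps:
$m = -17$
$p{\left(E \right)} = - \frac{25}{8}$ ($p{\left(E \right)} = -3 + \frac{E + E}{- 17 E + E} = -3 + \frac{2 E}{\left(-16\right) E} = -3 + 2 E \left(- \frac{1}{16 E}\right) = -3 - \frac{1}{8} = - \frac{25}{8}$)
$\left(183 - 230\right) p{\left(21 \right)} + 487 = \left(183 - 230\right) \left(- \frac{25}{8}\right) + 487 = \left(-47\right) \left(- \frac{25}{8}\right) + 487 = \frac{1175}{8} + 487 = \frac{5071}{8}$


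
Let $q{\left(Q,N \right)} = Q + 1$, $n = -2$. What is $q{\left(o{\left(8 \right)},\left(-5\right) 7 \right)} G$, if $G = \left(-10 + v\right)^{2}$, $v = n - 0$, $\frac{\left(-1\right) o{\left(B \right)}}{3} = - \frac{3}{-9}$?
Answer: $0$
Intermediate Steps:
$o{\left(B \right)} = -1$ ($o{\left(B \right)} = - 3 \left(- \frac{3}{-9}\right) = - 3 \left(\left(-3\right) \left(- \frac{1}{9}\right)\right) = \left(-3\right) \frac{1}{3} = -1$)
$q{\left(Q,N \right)} = 1 + Q$
$v = -2$ ($v = -2 - 0 = -2 + 0 = -2$)
$G = 144$ ($G = \left(-10 - 2\right)^{2} = \left(-12\right)^{2} = 144$)
$q{\left(o{\left(8 \right)},\left(-5\right) 7 \right)} G = \left(1 - 1\right) 144 = 0 \cdot 144 = 0$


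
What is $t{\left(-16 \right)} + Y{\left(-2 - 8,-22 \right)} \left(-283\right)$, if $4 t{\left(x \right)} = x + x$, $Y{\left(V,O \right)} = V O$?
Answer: $-62268$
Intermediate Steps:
$Y{\left(V,O \right)} = O V$
$t{\left(x \right)} = \frac{x}{2}$ ($t{\left(x \right)} = \frac{x + x}{4} = \frac{2 x}{4} = \frac{x}{2}$)
$t{\left(-16 \right)} + Y{\left(-2 - 8,-22 \right)} \left(-283\right) = \frac{1}{2} \left(-16\right) + - 22 \left(-2 - 8\right) \left(-283\right) = -8 + \left(-22\right) \left(-10\right) \left(-283\right) = -8 + 220 \left(-283\right) = -8 - 62260 = -62268$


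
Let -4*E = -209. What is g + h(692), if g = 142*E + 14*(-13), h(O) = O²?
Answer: 972203/2 ≈ 4.8610e+5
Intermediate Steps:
E = 209/4 (E = -¼*(-209) = 209/4 ≈ 52.250)
g = 14475/2 (g = 142*(209/4) + 14*(-13) = 14839/2 - 182 = 14475/2 ≈ 7237.5)
g + h(692) = 14475/2 + 692² = 14475/2 + 478864 = 972203/2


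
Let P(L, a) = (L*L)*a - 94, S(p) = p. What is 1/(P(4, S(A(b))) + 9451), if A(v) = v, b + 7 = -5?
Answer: 1/9165 ≈ 0.00010911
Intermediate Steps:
b = -12 (b = -7 - 5 = -12)
P(L, a) = -94 + a*L² (P(L, a) = L²*a - 94 = a*L² - 94 = -94 + a*L²)
1/(P(4, S(A(b))) + 9451) = 1/((-94 - 12*4²) + 9451) = 1/((-94 - 12*16) + 9451) = 1/((-94 - 192) + 9451) = 1/(-286 + 9451) = 1/9165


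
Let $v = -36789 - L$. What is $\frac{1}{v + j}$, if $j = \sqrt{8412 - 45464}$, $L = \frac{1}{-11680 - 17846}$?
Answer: $- \frac{32072086415838}{1179932287431847321} - \frac{1743569352 i \sqrt{9263}}{1179932287431847321} \approx -2.7181 \cdot 10^{-5} - 1.4222 \cdot 10^{-7} i$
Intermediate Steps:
$L = - \frac{1}{29526}$ ($L = \frac{1}{-29526} = - \frac{1}{29526} \approx -3.3868 \cdot 10^{-5}$)
$j = 2 i \sqrt{9263}$ ($j = \sqrt{-37052} = 2 i \sqrt{9263} \approx 192.49 i$)
$v = - \frac{1086232013}{29526}$ ($v = -36789 - - \frac{1}{29526} = -36789 + \frac{1}{29526} = - \frac{1086232013}{29526} \approx -36789.0$)
$\frac{1}{v + j} = \frac{1}{- \frac{1086232013}{29526} + 2 i \sqrt{9263}}$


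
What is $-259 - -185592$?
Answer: $185333$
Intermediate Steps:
$-259 - -185592 = -259 + 185592 = 185333$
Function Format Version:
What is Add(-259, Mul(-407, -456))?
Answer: 185333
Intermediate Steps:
Add(-259, Mul(-407, -456)) = Add(-259, 185592) = 185333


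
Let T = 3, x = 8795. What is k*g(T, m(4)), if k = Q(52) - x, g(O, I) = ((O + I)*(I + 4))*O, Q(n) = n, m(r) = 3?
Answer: -1101618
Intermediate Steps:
g(O, I) = O*(4 + I)*(I + O) (g(O, I) = ((I + O)*(4 + I))*O = ((4 + I)*(I + O))*O = O*(4 + I)*(I + O))
k = -8743 (k = 52 - 1*8795 = 52 - 8795 = -8743)
k*g(T, m(4)) = -26229*(3**2 + 4*3 + 4*3 + 3*3) = -26229*(9 + 12 + 12 + 9) = -26229*42 = -8743*126 = -1101618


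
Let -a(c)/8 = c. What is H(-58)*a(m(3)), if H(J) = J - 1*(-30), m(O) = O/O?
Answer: 224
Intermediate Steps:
m(O) = 1
a(c) = -8*c
H(J) = 30 + J (H(J) = J + 30 = 30 + J)
H(-58)*a(m(3)) = (30 - 58)*(-8*1) = -28*(-8) = 224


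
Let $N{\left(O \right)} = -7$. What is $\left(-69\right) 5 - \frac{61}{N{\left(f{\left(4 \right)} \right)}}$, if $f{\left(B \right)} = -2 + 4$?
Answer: $- \frac{2354}{7} \approx -336.29$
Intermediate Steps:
$f{\left(B \right)} = 2$
$\left(-69\right) 5 - \frac{61}{N{\left(f{\left(4 \right)} \right)}} = \left(-69\right) 5 - \frac{61}{-7} = -345 - - \frac{61}{7} = -345 + \frac{61}{7} = - \frac{2354}{7}$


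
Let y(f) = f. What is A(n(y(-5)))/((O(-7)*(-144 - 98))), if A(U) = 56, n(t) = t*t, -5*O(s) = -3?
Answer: -140/363 ≈ -0.38567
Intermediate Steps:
O(s) = ⅗ (O(s) = -⅕*(-3) = ⅗)
n(t) = t²
A(n(y(-5)))/((O(-7)*(-144 - 98))) = 56/((3*(-144 - 98)/5)) = 56/(((⅗)*(-242))) = 56/(-726/5) = 56*(-5/726) = -140/363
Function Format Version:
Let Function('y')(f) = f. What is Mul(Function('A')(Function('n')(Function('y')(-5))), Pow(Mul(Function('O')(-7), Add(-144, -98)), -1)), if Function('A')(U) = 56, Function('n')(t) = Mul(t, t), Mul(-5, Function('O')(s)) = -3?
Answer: Rational(-140, 363) ≈ -0.38567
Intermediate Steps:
Function('O')(s) = Rational(3, 5) (Function('O')(s) = Mul(Rational(-1, 5), -3) = Rational(3, 5))
Function('n')(t) = Pow(t, 2)
Mul(Function('A')(Function('n')(Function('y')(-5))), Pow(Mul(Function('O')(-7), Add(-144, -98)), -1)) = Mul(56, Pow(Mul(Rational(3, 5), Add(-144, -98)), -1)) = Mul(56, Pow(Mul(Rational(3, 5), -242), -1)) = Mul(56, Pow(Rational(-726, 5), -1)) = Mul(56, Rational(-5, 726)) = Rational(-140, 363)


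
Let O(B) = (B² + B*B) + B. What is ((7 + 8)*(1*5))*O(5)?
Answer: 4125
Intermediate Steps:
O(B) = B + 2*B² (O(B) = (B² + B²) + B = 2*B² + B = B + 2*B²)
((7 + 8)*(1*5))*O(5) = ((7 + 8)*(1*5))*(5*(1 + 2*5)) = (15*5)*(5*(1 + 10)) = 75*(5*11) = 75*55 = 4125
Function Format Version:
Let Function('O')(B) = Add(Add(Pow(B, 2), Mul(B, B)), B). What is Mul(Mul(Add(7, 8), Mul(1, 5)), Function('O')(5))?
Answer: 4125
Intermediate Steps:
Function('O')(B) = Add(B, Mul(2, Pow(B, 2))) (Function('O')(B) = Add(Add(Pow(B, 2), Pow(B, 2)), B) = Add(Mul(2, Pow(B, 2)), B) = Add(B, Mul(2, Pow(B, 2))))
Mul(Mul(Add(7, 8), Mul(1, 5)), Function('O')(5)) = Mul(Mul(Add(7, 8), Mul(1, 5)), Mul(5, Add(1, Mul(2, 5)))) = Mul(Mul(15, 5), Mul(5, Add(1, 10))) = Mul(75, Mul(5, 11)) = Mul(75, 55) = 4125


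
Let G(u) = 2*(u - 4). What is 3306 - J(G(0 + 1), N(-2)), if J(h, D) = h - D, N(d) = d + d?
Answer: 3308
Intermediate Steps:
G(u) = -8 + 2*u (G(u) = 2*(-4 + u) = -8 + 2*u)
N(d) = 2*d
3306 - J(G(0 + 1), N(-2)) = 3306 - ((-8 + 2*(0 + 1)) - 2*(-2)) = 3306 - ((-8 + 2*1) - 1*(-4)) = 3306 - ((-8 + 2) + 4) = 3306 - (-6 + 4) = 3306 - 1*(-2) = 3306 + 2 = 3308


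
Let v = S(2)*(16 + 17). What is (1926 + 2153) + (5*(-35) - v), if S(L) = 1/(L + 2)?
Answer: 15583/4 ≈ 3895.8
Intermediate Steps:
S(L) = 1/(2 + L)
v = 33/4 (v = (16 + 17)/(2 + 2) = 33/4 ≈ 8.2500)
(1926 + 2153) + (5*(-35) - v) = (1926 + 2153) + (5*(-35) - 1*33/4) = 4079 + (-175 - 33/4) = 4079 - 733/4 = 15583/4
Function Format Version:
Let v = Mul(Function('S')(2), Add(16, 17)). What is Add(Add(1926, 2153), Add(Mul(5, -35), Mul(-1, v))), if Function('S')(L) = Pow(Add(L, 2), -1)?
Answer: Rational(15583, 4) ≈ 3895.8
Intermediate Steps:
Function('S')(L) = Pow(Add(2, L), -1)
v = Rational(33, 4) (v = Mul(Pow(Add(2, 2), -1), Add(16, 17)) = Mul(Pow(4, -1), 33) = Mul(Rational(1, 4), 33) = Rational(33, 4) ≈ 8.2500)
Add(Add(1926, 2153), Add(Mul(5, -35), Mul(-1, v))) = Add(Add(1926, 2153), Add(Mul(5, -35), Mul(-1, Rational(33, 4)))) = Add(4079, Add(-175, Rational(-33, 4))) = Add(4079, Rational(-733, 4)) = Rational(15583, 4)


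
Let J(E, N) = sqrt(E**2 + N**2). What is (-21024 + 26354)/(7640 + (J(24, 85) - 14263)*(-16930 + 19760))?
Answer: -165462265/1252766709072 - 11603*sqrt(7801)/1252766709072 ≈ -0.00013290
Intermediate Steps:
(-21024 + 26354)/(7640 + (J(24, 85) - 14263)*(-16930 + 19760)) = (-21024 + 26354)/(7640 + (sqrt(24**2 + 85**2) - 14263)*(-16930 + 19760)) = 5330/(7640 + (sqrt(576 + 7225) - 14263)*2830) = 5330/(7640 + (sqrt(7801) - 14263)*2830) = 5330/(7640 + (-14263 + sqrt(7801))*2830) = 5330/(7640 + (-40364290 + 2830*sqrt(7801))) = 5330/(-40356650 + 2830*sqrt(7801))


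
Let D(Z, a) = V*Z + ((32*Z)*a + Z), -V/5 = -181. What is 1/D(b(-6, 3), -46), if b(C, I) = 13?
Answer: -1/7358 ≈ -0.00013591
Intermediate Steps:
V = 905 (V = -5*(-181) = 905)
D(Z, a) = 906*Z + 32*Z*a (D(Z, a) = 905*Z + ((32*Z)*a + Z) = 905*Z + (32*Z*a + Z) = 905*Z + (Z + 32*Z*a) = 906*Z + 32*Z*a)
1/D(b(-6, 3), -46) = 1/(2*13*(453 + 16*(-46))) = 1/(2*13*(453 - 736)) = 1/(2*13*(-283)) = 1/(-7358) = -1/7358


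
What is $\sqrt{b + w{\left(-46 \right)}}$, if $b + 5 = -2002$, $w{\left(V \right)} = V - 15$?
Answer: $2 i \sqrt{517} \approx 45.475 i$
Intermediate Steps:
$w{\left(V \right)} = -15 + V$
$b = -2007$ ($b = -5 - 2002 = -2007$)
$\sqrt{b + w{\left(-46 \right)}} = \sqrt{-2007 - 61} = \sqrt{-2068} = 2 i \sqrt{517}$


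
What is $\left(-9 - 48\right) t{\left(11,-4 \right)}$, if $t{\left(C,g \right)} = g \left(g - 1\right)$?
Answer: $-1140$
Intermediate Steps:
$t{\left(C,g \right)} = g \left(-1 + g\right)$
$\left(-9 - 48\right) t{\left(11,-4 \right)} = \left(-9 - 48\right) \left(- 4 \left(-1 - 4\right)\right) = - 57 \left(\left(-4\right) \left(-5\right)\right) = \left(-57\right) 20 = -1140$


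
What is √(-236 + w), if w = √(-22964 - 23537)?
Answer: √(-236 + 7*I*√949) ≈ 6.4685 + 16.669*I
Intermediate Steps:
w = 7*I*√949 (w = √(-46501) = 7*I*√949 ≈ 215.64*I)
√(-236 + w) = √(-236 + 7*I*√949)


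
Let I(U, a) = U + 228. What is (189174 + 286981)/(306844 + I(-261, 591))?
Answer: 476155/306811 ≈ 1.5519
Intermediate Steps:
I(U, a) = 228 + U
(189174 + 286981)/(306844 + I(-261, 591)) = (189174 + 286981)/(306844 + (228 - 261)) = 476155/(306844 - 33) = 476155/306811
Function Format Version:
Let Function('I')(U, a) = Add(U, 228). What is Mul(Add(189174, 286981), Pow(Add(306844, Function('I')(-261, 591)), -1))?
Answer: Rational(476155, 306811) ≈ 1.5519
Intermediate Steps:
Function('I')(U, a) = Add(228, U)
Mul(Add(189174, 286981), Pow(Add(306844, Function('I')(-261, 591)), -1)) = Mul(Add(189174, 286981), Pow(Add(306844, Add(228, -261)), -1)) = Mul(476155, Pow(Add(306844, -33), -1)) = Mul(476155, Pow(306811, -1)) = Mul(476155, Rational(1, 306811)) = Rational(476155, 306811)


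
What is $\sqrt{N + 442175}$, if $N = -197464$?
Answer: $\sqrt{244711} \approx 494.68$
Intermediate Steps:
$\sqrt{N + 442175} = \sqrt{-197464 + 442175} = \sqrt{244711}$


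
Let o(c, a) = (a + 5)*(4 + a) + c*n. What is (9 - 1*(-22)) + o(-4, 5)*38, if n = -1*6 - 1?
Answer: 4515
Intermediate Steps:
n = -7 (n = -6 - 1 = -7)
o(c, a) = -7*c + (4 + a)*(5 + a) (o(c, a) = (a + 5)*(4 + a) + c*(-7) = (5 + a)*(4 + a) - 7*c = (4 + a)*(5 + a) - 7*c = -7*c + (4 + a)*(5 + a))
(9 - 1*(-22)) + o(-4, 5)*38 = (9 - 1*(-22)) + (20 + 5**2 - 7*(-4) + 9*5)*38 = (9 + 22) + (20 + 25 + 28 + 45)*38 = 31 + 118*38 = 31 + 4484 = 4515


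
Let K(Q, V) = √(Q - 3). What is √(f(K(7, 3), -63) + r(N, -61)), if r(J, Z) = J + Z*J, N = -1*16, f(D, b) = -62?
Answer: √898 ≈ 29.967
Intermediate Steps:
K(Q, V) = √(-3 + Q)
N = -16
r(J, Z) = J + J*Z
√(f(K(7, 3), -63) + r(N, -61)) = √(-62 - 16*(1 - 61)) = √(-62 - 16*(-60)) = √(-62 + 960) = √898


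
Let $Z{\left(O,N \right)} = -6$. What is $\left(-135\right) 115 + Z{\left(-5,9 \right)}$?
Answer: $-15531$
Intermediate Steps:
$\left(-135\right) 115 + Z{\left(-5,9 \right)} = \left(-135\right) 115 - 6 = -15525 - 6 = -15531$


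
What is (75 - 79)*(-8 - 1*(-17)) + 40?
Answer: 4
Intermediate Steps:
(75 - 79)*(-8 - 1*(-17)) + 40 = -4*(-8 + 17) + 40 = -4*9 + 40 = -36 + 40 = 4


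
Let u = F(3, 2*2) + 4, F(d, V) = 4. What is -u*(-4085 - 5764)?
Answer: 78792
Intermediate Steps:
u = 8 (u = 4 + 4 = 8)
-u*(-4085 - 5764) = -8*(-4085 - 5764) = -8*(-9849) = -1*(-78792) = 78792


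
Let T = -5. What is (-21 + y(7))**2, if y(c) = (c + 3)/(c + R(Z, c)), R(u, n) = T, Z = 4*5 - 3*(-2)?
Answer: 256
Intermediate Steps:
Z = 26 (Z = 20 + 6 = 26)
R(u, n) = -5
y(c) = (3 + c)/(-5 + c) (y(c) = (c + 3)/(c - 5) = (3 + c)/(-5 + c))
(-21 + y(7))**2 = (-21 + (3 + 7)/(-5 + 7))**2 = (-21 + 10/2)**2 = (-21 + (1/2)*10)**2 = (-21 + 5)**2 = (-16)**2 = 256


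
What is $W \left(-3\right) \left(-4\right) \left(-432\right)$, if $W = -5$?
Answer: $25920$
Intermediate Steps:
$W \left(-3\right) \left(-4\right) \left(-432\right) = \left(-5\right) \left(-3\right) \left(-4\right) \left(-432\right) = 15 \left(-4\right) \left(-432\right) = \left(-60\right) \left(-432\right) = 25920$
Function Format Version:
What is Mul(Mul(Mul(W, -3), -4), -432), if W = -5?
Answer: 25920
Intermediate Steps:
Mul(Mul(Mul(W, -3), -4), -432) = Mul(Mul(Mul(-5, -3), -4), -432) = Mul(Mul(15, -4), -432) = Mul(-60, -432) = 25920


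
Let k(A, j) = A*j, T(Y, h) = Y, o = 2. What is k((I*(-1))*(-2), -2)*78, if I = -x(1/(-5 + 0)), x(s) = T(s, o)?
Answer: -312/5 ≈ -62.400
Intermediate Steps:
x(s) = s
I = ⅕ (I = -1/(-5 + 0) = -1/(-5) = -1*(-⅕) = ⅕ ≈ 0.20000)
k((I*(-1))*(-2), -2)*78 = ((((⅕)*(-1))*(-2))*(-2))*78 = (-⅕*(-2)*(-2))*78 = ((⅖)*(-2))*78 = -⅘*78 = -312/5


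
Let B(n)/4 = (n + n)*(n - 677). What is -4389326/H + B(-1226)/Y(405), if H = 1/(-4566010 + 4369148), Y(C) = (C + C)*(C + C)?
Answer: 141732607474009456/164025 ≈ 8.6409e+11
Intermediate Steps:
Y(C) = 4*C**2 (Y(C) = (2*C)*(2*C) = 4*C**2)
B(n) = 8*n*(-677 + n) (B(n) = 4*((n + n)*(n - 677)) = 4*((2*n)*(-677 + n)) = 4*(2*n*(-677 + n)) = 8*n*(-677 + n))
H = -1/196862 (H = 1/(-196862) = -1/196862 ≈ -5.0797e-6)
-4389326/H + B(-1226)/Y(405) = -4389326/(-1/196862) + (8*(-1226)*(-677 - 1226))/((4*405**2)) = -4389326*(-196862) + (8*(-1226)*(-1903))/((4*164025)) = 864091495012 + 18664624/656100 = 864091495012 + 18664624*(1/656100) = 864091495012 + 4666156/164025 = 141732607474009456/164025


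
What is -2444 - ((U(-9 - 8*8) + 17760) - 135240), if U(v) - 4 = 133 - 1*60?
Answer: 114959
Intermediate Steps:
U(v) = 77 (U(v) = 4 + (133 - 1*60) = 4 + (133 - 60) = 4 + 73 = 77)
-2444 - ((U(-9 - 8*8) + 17760) - 135240) = -2444 - ((77 + 17760) - 135240) = -2444 - (17837 - 135240) = -2444 - 1*(-117403) = -2444 + 117403 = 114959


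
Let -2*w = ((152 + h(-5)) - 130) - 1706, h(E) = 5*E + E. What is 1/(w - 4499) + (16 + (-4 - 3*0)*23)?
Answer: -276793/3642 ≈ -76.000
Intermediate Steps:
h(E) = 6*E
w = 857 (w = -(((152 + 6*(-5)) - 130) - 1706)/2 = -(((152 - 30) - 130) - 1706)/2 = -((122 - 130) - 1706)/2 = -(-8 - 1706)/2 = -1/2*(-1714) = 857)
1/(w - 4499) + (16 + (-4 - 3*0)*23) = 1/(857 - 4499) + (16 + (-4 - 3*0)*23) = 1/(-3642) + (16 + (-4 + 0)*23) = -1/3642 + (16 - 4*23) = -1/3642 + (16 - 92) = -1/3642 - 76 = -276793/3642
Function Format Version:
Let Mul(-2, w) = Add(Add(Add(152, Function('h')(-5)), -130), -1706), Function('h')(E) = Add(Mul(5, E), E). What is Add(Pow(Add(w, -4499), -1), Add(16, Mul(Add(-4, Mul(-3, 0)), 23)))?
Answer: Rational(-276793, 3642) ≈ -76.000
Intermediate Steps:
Function('h')(E) = Mul(6, E)
w = 857 (w = Mul(Rational(-1, 2), Add(Add(Add(152, Mul(6, -5)), -130), -1706)) = Mul(Rational(-1, 2), Add(Add(Add(152, -30), -130), -1706)) = Mul(Rational(-1, 2), Add(Add(122, -130), -1706)) = Mul(Rational(-1, 2), Add(-8, -1706)) = Mul(Rational(-1, 2), -1714) = 857)
Add(Pow(Add(w, -4499), -1), Add(16, Mul(Add(-4, Mul(-3, 0)), 23))) = Add(Pow(Add(857, -4499), -1), Add(16, Mul(Add(-4, Mul(-3, 0)), 23))) = Add(Pow(-3642, -1), Add(16, Mul(Add(-4, 0), 23))) = Add(Rational(-1, 3642), Add(16, Mul(-4, 23))) = Add(Rational(-1, 3642), Add(16, -92)) = Add(Rational(-1, 3642), -76) = Rational(-276793, 3642)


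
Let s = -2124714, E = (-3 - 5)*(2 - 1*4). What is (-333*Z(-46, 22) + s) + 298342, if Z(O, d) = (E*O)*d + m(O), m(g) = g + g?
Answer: 3596200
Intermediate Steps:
m(g) = 2*g
E = 16 (E = -8*(2 - 4) = -8*(-2) = 16)
Z(O, d) = 2*O + 16*O*d (Z(O, d) = (16*O)*d + 2*O = 16*O*d + 2*O = 2*O + 16*O*d)
(-333*Z(-46, 22) + s) + 298342 = (-666*(-46)*(1 + 8*22) - 2124714) + 298342 = (-666*(-46)*(1 + 176) - 2124714) + 298342 = (-666*(-46)*177 - 2124714) + 298342 = (-333*(-16284) - 2124714) + 298342 = (5422572 - 2124714) + 298342 = 3297858 + 298342 = 3596200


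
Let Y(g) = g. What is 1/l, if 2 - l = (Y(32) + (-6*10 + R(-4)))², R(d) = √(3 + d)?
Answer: -781/613097 - 56*I/613097 ≈ -0.0012739 - 9.134e-5*I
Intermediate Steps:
l = 2 - (-28 + I)² (l = 2 - (32 + (-6*10 + √(3 - 4)))² = 2 - (32 + (-60 + √(-1)))² = 2 - (32 + (-60 + I))² = 2 - (-28 + I)² ≈ -781.0 + 56.0*I)
1/l = 1/(-781 + 56*I) = (-781 - 56*I)/613097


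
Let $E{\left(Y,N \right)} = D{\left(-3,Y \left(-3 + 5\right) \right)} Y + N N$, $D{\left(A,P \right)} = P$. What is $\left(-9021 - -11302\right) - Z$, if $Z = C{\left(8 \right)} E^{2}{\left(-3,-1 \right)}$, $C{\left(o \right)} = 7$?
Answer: $-246$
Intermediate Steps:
$E{\left(Y,N \right)} = N^{2} + 2 Y^{2}$ ($E{\left(Y,N \right)} = Y \left(-3 + 5\right) Y + N N = Y 2 Y + N^{2} = 2 Y Y + N^{2} = 2 Y^{2} + N^{2} = N^{2} + 2 Y^{2}$)
$Z = 2527$ ($Z = 7 \left(\left(-1\right)^{2} + 2 \left(-3\right)^{2}\right)^{2} = 7 \left(1 + 2 \cdot 9\right)^{2} = 7 \left(1 + 18\right)^{2} = 7 \cdot 19^{2} = 7 \cdot 361 = 2527$)
$\left(-9021 - -11302\right) - Z = \left(-9021 - -11302\right) - 2527 = \left(-9021 + 11302\right) - 2527 = 2281 - 2527 = -246$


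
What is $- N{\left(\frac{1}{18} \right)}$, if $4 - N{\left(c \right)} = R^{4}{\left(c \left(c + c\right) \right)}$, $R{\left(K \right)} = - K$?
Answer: $- \frac{2754990143}{688747536} \approx -4.0$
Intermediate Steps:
$N{\left(c \right)} = 4 - 16 c^{8}$ ($N{\left(c \right)} = 4 - \left(- c \left(c + c\right)\right)^{4} = 4 - \left(- c 2 c\right)^{4} = 4 - \left(- 2 c^{2}\right)^{4} = 4 - 16 c^{8}$)
$- N{\left(\frac{1}{18} \right)} = - (4 - 16 \left(\frac{1}{18}\right)^{8}) = - (4 - \frac{16}{11019960576}) = - (4 - \frac{1}{688747536}) = \left(-1\right) \frac{2754990143}{688747536} = - \frac{2754990143}{688747536}$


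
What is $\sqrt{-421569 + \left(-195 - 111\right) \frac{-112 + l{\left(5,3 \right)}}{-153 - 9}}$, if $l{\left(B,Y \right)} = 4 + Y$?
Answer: $\frac{i \sqrt{3795906}}{3} \approx 649.44 i$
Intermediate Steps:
$\sqrt{-421569 + \left(-195 - 111\right) \frac{-112 + l{\left(5,3 \right)}}{-153 - 9}} = \sqrt{-421569 + \left(-195 - 111\right) \frac{-112 + \left(4 + 3\right)}{-153 - 9}} = \sqrt{-421569 - 306 \frac{-112 + 7}{-162}} = \sqrt{-421569 - 306 \left(\left(-105\right) \left(- \frac{1}{162}\right)\right)} = \sqrt{-421569 - \frac{595}{3}} = \sqrt{- \frac{1265302}{3}} = \frac{i \sqrt{3795906}}{3}$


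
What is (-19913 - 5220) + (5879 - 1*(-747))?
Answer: -18507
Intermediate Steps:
(-19913 - 5220) + (5879 - 1*(-747)) = -25133 + (5879 + 747) = -25133 + 6626 = -18507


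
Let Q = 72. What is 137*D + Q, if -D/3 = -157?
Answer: 64599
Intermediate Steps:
D = 471 (D = -3*(-157) = 471)
137*D + Q = 137*471 + 72 = 64527 + 72 = 64599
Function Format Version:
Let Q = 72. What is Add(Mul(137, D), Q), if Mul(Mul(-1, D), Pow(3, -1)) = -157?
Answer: 64599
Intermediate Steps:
D = 471 (D = Mul(-3, -157) = 471)
Add(Mul(137, D), Q) = Add(Mul(137, 471), 72) = Add(64527, 72) = 64599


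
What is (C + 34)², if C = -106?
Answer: 5184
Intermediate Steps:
(C + 34)² = (-106 + 34)² = (-72)² = 5184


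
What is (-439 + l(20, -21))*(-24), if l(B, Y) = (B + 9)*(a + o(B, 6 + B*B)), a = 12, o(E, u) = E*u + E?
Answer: -5663256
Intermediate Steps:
o(E, u) = E + E*u
l(B, Y) = (9 + B)*(12 + B*(7 + B²)) (l(B, Y) = (B + 9)*(12 + B*(1 + (6 + B*B))) = (9 + B)*(12 + B*(1 + (6 + B²))) = (9 + B)*(12 + B*(7 + B²)))
(-439 + l(20, -21))*(-24) = (-439 + (108 + 20⁴ + 7*20² + 9*20³ + 75*20))*(-24) = (-439 + (108 + 160000 + 7*400 + 9*8000 + 1500))*(-24) = (-439 + (108 + 160000 + 2800 + 72000 + 1500))*(-24) = (-439 + 236408)*(-24) = 235969*(-24) = -5663256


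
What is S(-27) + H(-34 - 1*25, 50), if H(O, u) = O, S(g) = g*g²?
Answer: -19742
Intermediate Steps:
S(g) = g³
S(-27) + H(-34 - 1*25, 50) = (-27)³ + (-34 - 1*25) = -19683 + (-34 - 25) = -19683 - 59 = -19742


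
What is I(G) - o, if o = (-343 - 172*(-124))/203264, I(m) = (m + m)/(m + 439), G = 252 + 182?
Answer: 158113247/177449472 ≈ 0.89103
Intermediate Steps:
G = 434
I(m) = 2*m/(439 + m) (I(m) = (2*m)/(439 + m) = 2*m/(439 + m))
o = 20985/203264 (o = (-343 + 21328)*(1/203264) = 20985*(1/203264) = 20985/203264 ≈ 0.10324)
I(G) - o = 2*434/(439 + 434) - 1*20985/203264 = 2*434/873 - 20985/203264 = 2*434*(1/873) - 20985/203264 = 868/873 - 20985/203264 = 158113247/177449472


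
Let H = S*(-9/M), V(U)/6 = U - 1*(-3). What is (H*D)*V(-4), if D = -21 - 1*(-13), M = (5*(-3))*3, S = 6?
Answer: 288/5 ≈ 57.600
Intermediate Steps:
V(U) = 18 + 6*U (V(U) = 6*(U - 1*(-3)) = 6*(U + 3) = 6*(3 + U) = 18 + 6*U)
M = -45 (M = -15*3 = -45)
D = -8 (D = -21 + 13 = -8)
H = 6/5 (H = 6*(-9/(-45)) = 6*(-9*(-1/45)) = 6*(⅕) = 6/5 ≈ 1.2000)
(H*D)*V(-4) = ((6/5)*(-8))*(18 + 6*(-4)) = -48*(18 - 24)/5 = -48/5*(-6) = 288/5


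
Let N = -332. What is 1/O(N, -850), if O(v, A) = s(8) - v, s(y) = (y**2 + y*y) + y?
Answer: 1/468 ≈ 0.0021368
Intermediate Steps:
s(y) = y + 2*y**2 (s(y) = (y**2 + y**2) + y = 2*y**2 + y = y + 2*y**2)
O(v, A) = 136 - v (O(v, A) = 8*(1 + 2*8) - v = 8*(1 + 16) - v = 8*17 - v = 136 - v)
1/O(N, -850) = 1/(136 - 1*(-332)) = 1/(136 + 332) = 1/468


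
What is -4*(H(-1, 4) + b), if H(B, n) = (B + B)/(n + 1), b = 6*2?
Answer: -232/5 ≈ -46.400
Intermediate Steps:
b = 12
H(B, n) = 2*B/(1 + n) (H(B, n) = (2*B)/(1 + n) = 2*B/(1 + n))
-4*(H(-1, 4) + b) = -4*(2*(-1)/(1 + 4) + 12) = -4*(2*(-1)/5 + 12) = -4*(2*(-1)*(⅕) + 12) = -4*(-⅖ + 12) = -4*58/5 = -232/5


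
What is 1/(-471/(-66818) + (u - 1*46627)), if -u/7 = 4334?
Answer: -66818/5142646899 ≈ -1.2993e-5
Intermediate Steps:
u = -30338 (u = -7*4334 = -30338)
1/(-471/(-66818) + (u - 1*46627)) = 1/(-471/(-66818) + (-30338 - 1*46627)) = 1/(-471*(-1/66818) + (-30338 - 46627)) = 1/(471/66818 - 76965) = 1/(-5142646899/66818) = -66818/5142646899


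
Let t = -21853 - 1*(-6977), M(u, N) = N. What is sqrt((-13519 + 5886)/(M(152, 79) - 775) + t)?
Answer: I*sqrt(1800214962)/348 ≈ 121.92*I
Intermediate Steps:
t = -14876 (t = -21853 + 6977 = -14876)
sqrt((-13519 + 5886)/(M(152, 79) - 775) + t) = sqrt((-13519 + 5886)/(79 - 775) - 14876) = sqrt(-7633/(-696) - 14876) = sqrt(-7633*(-1/696) - 14876) = sqrt(7633/696 - 14876) = sqrt(-10346063/696) = I*sqrt(1800214962)/348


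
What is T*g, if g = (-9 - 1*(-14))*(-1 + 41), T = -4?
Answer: -800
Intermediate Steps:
g = 200 (g = (-9 + 14)*40 = 5*40 = 200)
T*g = -4*200 = -800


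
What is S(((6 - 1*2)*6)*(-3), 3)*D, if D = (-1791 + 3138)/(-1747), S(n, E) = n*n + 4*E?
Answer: -6999012/1747 ≈ -4006.3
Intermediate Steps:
S(n, E) = n² + 4*E
D = -1347/1747 (D = 1347*(-1/1747) = -1347/1747 ≈ -0.77104)
S(((6 - 1*2)*6)*(-3), 3)*D = ((((6 - 1*2)*6)*(-3))² + 4*3)*(-1347/1747) = ((((6 - 2)*6)*(-3))² + 12)*(-1347/1747) = (((4*6)*(-3))² + 12)*(-1347/1747) = ((24*(-3))² + 12)*(-1347/1747) = ((-72)² + 12)*(-1347/1747) = (5184 + 12)*(-1347/1747) = 5196*(-1347/1747) = -6999012/1747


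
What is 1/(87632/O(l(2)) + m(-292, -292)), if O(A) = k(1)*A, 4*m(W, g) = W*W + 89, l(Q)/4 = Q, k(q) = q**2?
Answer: 4/129169 ≈ 3.0967e-5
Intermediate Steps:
l(Q) = 4*Q
m(W, g) = 89/4 + W**2/4 (m(W, g) = (W*W + 89)/4 = (W**2 + 89)/4 = (89 + W**2)/4 = 89/4 + W**2/4)
O(A) = A (O(A) = 1**2*A = 1*A = A)
1/(87632/O(l(2)) + m(-292, -292)) = 1/(87632/((4*2)) + (89/4 + (1/4)*(-292)**2)) = 1/(87632/8 + (89/4 + (1/4)*85264)) = 1/(87632*(1/8) + (89/4 + 21316)) = 1/(10954 + 85353/4) = 1/(129169/4) = 4/129169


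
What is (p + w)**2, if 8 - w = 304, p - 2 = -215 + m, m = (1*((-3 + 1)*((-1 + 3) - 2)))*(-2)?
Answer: 259081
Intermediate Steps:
m = 0 (m = (1*(-2*(2 - 2)))*(-2) = (1*(-2*0))*(-2) = (1*0)*(-2) = 0*(-2) = 0)
p = -213 (p = 2 + (-215 + 0) = 2 - 215 = -213)
w = -296 (w = 8 - 1*304 = 8 - 304 = -296)
(p + w)**2 = (-213 - 296)**2 = (-509)**2 = 259081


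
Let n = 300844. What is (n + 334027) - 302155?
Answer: 332716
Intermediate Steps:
(n + 334027) - 302155 = (300844 + 334027) - 302155 = 634871 - 302155 = 332716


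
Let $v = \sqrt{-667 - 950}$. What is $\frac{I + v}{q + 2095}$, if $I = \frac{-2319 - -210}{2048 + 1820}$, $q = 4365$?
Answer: $- \frac{111}{1315120} + \frac{7 i \sqrt{33}}{6460} \approx -8.4403 \cdot 10^{-5} + 0.0062248 i$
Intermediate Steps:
$v = 7 i \sqrt{33}$ ($v = \sqrt{-1617} = 7 i \sqrt{33} \approx 40.212 i$)
$I = - \frac{2109}{3868}$ ($I = \frac{-2319 + 210}{3868} = \left(-2109\right) \frac{1}{3868} = - \frac{2109}{3868} \approx -0.54524$)
$\frac{I + v}{q + 2095} = \frac{- \frac{2109}{3868} + 7 i \sqrt{33}}{4365 + 2095} = \frac{- \frac{2109}{3868} + 7 i \sqrt{33}}{6460} = \left(- \frac{2109}{3868} + 7 i \sqrt{33}\right) \frac{1}{6460} = - \frac{111}{1315120} + \frac{7 i \sqrt{33}}{6460}$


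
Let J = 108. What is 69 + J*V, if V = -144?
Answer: -15483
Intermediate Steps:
69 + J*V = 69 + 108*(-144) = 69 - 15552 = -15483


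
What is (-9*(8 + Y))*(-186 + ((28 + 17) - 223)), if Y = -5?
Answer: 9828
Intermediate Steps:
(-9*(8 + Y))*(-186 + ((28 + 17) - 223)) = (-9*(8 - 5))*(-186 + ((28 + 17) - 223)) = (-9*3)*(-186 + (45 - 223)) = -27*(-186 - 178) = -27*(-364) = 9828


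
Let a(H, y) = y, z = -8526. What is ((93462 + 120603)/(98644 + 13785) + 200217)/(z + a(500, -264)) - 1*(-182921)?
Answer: 30124889049492/164708485 ≈ 1.8290e+5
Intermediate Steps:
((93462 + 120603)/(98644 + 13785) + 200217)/(z + a(500, -264)) - 1*(-182921) = ((93462 + 120603)/(98644 + 13785) + 200217)/(-8526 - 264) - 1*(-182921) = (214065/112429 + 200217)/(-8790) + 182921 = (214065*(1/112429) + 200217)*(-1/8790) + 182921 = (214065/112429 + 200217)*(-1/8790) + 182921 = (22510411158/112429)*(-1/8790) + 182921 = -3751735193/164708485 + 182921 = 30124889049492/164708485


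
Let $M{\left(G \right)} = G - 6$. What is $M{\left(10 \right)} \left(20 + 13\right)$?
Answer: $132$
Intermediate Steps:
$M{\left(G \right)} = -6 + G$
$M{\left(10 \right)} \left(20 + 13\right) = \left(-6 + 10\right) \left(20 + 13\right) = 4 \cdot 33 = 132$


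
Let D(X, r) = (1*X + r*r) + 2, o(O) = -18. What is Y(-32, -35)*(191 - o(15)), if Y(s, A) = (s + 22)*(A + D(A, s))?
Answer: -1998040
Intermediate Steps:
D(X, r) = 2 + X + r**2 (D(X, r) = (X + r**2) + 2 = 2 + X + r**2)
Y(s, A) = (22 + s)*(2 + s**2 + 2*A) (Y(s, A) = (s + 22)*(A + (2 + A + s**2)) = (22 + s)*(2 + s**2 + 2*A))
Y(-32, -35)*(191 - o(15)) = (44 + 22*(-32)**2 + 44*(-35) - 35*(-32) - 32*(2 - 35 + (-32)**2))*(191 - 1*(-18)) = (44 + 22*1024 - 1540 + 1120 - 32*(2 - 35 + 1024))*(191 + 18) = (44 + 22528 - 1540 + 1120 - 32*991)*209 = (44 + 22528 - 1540 + 1120 - 31712)*209 = -9560*209 = -1998040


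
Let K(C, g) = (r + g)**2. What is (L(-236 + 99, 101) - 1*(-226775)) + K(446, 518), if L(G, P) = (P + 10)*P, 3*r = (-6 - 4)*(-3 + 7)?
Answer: 4434070/9 ≈ 4.9267e+5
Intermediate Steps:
r = -40/3 (r = ((-6 - 4)*(-3 + 7))/3 = (-10*4)/3 = (1/3)*(-40) = -40/3 ≈ -13.333)
K(C, g) = (-40/3 + g)**2
L(G, P) = P*(10 + P) (L(G, P) = (10 + P)*P = P*(10 + P))
(L(-236 + 99, 101) - 1*(-226775)) + K(446, 518) = (101*(10 + 101) - 1*(-226775)) + (-40 + 3*518)**2/9 = (101*111 + 226775) + (-40 + 1554)**2/9 = (11211 + 226775) + (1/9)*1514**2 = 237986 + (1/9)*2292196 = 237986 + 2292196/9 = 4434070/9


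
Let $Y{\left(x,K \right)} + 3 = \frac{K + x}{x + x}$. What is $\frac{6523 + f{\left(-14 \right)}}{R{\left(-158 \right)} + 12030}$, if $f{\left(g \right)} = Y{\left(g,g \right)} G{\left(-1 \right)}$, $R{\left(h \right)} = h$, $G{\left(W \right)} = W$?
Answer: $\frac{6525}{11872} \approx 0.54961$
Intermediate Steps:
$Y{\left(x,K \right)} = -3 + \frac{K + x}{2 x}$ ($Y{\left(x,K \right)} = -3 + \frac{K + x}{x + x} = -3 + \frac{K + x}{2 x}$)
$f{\left(g \right)} = 2$ ($f{\left(g \right)} = \frac{g - 5 g}{2 g} \left(-1\right) = \frac{\left(-4\right) g}{2 g} \left(-1\right) = \left(-2\right) \left(-1\right) = 2$)
$\frac{6523 + f{\left(-14 \right)}}{R{\left(-158 \right)} + 12030} = \frac{6523 + 2}{-158 + 12030} = \frac{6525}{11872}$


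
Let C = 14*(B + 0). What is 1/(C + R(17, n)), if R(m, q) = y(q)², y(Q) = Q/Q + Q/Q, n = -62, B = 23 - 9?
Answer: 1/200 ≈ 0.0050000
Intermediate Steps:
B = 14
y(Q) = 2 (y(Q) = 1 + 1 = 2)
R(m, q) = 4 (R(m, q) = 2² = 4)
C = 196 (C = 14*(14 + 0) = 14*14 = 196)
1/(C + R(17, n)) = 1/(196 + 4) = 1/200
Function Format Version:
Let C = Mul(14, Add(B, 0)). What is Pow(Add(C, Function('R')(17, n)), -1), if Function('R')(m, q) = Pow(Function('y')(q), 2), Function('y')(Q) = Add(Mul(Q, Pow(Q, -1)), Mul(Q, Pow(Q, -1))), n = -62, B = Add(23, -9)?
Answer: Rational(1, 200) ≈ 0.0050000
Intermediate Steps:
B = 14
Function('y')(Q) = 2 (Function('y')(Q) = Add(1, 1) = 2)
Function('R')(m, q) = 4 (Function('R')(m, q) = Pow(2, 2) = 4)
C = 196 (C = Mul(14, Add(14, 0)) = Mul(14, 14) = 196)
Pow(Add(C, Function('R')(17, n)), -1) = Pow(Add(196, 4), -1) = Pow(200, -1) = Rational(1, 200)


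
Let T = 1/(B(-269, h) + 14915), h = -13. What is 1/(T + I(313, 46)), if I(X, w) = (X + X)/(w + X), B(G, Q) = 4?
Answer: 5355921/9339653 ≈ 0.57346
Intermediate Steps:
I(X, w) = 2*X/(X + w) (I(X, w) = (2*X)/(X + w) = 2*X/(X + w))
T = 1/14919 (T = 1/(4 + 14915) = 1/14919 ≈ 6.7029e-5)
1/(T + I(313, 46)) = 1/(1/14919 + 2*313/(313 + 46)) = 1/(1/14919 + 2*313/359) = 1/(1/14919 + 2*313*(1/359)) = 1/(1/14919 + 626/359) = 1/(9339653/5355921) = 5355921/9339653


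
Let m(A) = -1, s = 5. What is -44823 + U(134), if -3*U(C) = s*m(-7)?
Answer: -134464/3 ≈ -44821.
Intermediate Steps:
U(C) = 5/3 (U(C) = -5*(-1)/3 = -⅓*(-5) = 5/3)
-44823 + U(134) = -44823 + 5/3 = -134464/3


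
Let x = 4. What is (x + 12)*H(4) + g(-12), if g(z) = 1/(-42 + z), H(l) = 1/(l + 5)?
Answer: 95/54 ≈ 1.7593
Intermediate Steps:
H(l) = 1/(5 + l)
(x + 12)*H(4) + g(-12) = (4 + 12)/(5 + 4) + 1/(-42 - 12) = 16/9 + 1/(-54) = 16*(⅑) - 1/54 = 16/9 - 1/54 = 95/54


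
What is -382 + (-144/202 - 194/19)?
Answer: -754020/1919 ≈ -392.92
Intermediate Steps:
-382 + (-144/202 - 194/19) = -382 + (-144*1/202 - 194*1/19) = -382 + (-72/101 - 194/19) = -382 - 20962/1919 = -754020/1919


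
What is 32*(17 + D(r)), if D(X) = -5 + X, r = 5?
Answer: 544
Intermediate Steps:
32*(17 + D(r)) = 32*(17 + (-5 + 5)) = 32*(17 + 0) = 32*17 = 544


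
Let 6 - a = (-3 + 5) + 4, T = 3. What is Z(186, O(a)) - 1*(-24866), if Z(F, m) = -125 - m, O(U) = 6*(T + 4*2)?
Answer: 24675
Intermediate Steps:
a = 0 (a = 6 - ((-3 + 5) + 4) = 6 - (2 + 4) = 6 - 1*6 = 6 - 6 = 0)
O(U) = 66 (O(U) = 6*(3 + 4*2) = 6*(3 + 8) = 6*11 = 66)
Z(186, O(a)) - 1*(-24866) = (-125 - 1*66) - 1*(-24866) = (-125 - 66) + 24866 = -191 + 24866 = 24675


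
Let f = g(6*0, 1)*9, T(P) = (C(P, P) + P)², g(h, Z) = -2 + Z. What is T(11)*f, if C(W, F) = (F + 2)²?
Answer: -291600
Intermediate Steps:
C(W, F) = (2 + F)²
T(P) = (P + (2 + P)²)² (T(P) = ((2 + P)² + P)² = (P + (2 + P)²)²)
f = -9 (f = (-2 + 1)*9 = -1*9 = -9)
T(11)*f = (11 + (2 + 11)²)²*(-9) = (11 + 13²)²*(-9) = (11 + 169)²*(-9) = 180²*(-9) = 32400*(-9) = -291600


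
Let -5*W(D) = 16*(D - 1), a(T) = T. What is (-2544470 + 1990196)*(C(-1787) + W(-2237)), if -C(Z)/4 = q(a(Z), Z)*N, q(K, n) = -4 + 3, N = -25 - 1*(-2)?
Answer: -19592477352/5 ≈ -3.9185e+9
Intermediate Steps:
N = -23 (N = -25 + 2 = -23)
W(D) = 16/5 - 16*D/5 (W(D) = -16*(D - 1)/5 = -16*(-1 + D)/5 = -(-16 + 16*D)/5 = 16/5 - 16*D/5)
q(K, n) = -1
C(Z) = -92 (C(Z) = -(-4)*(-23) = -4*23 = -92)
(-2544470 + 1990196)*(C(-1787) + W(-2237)) = (-2544470 + 1990196)*(-92 + (16/5 - 16/5*(-2237))) = -554274*(-92 + (16/5 + 35792/5)) = -554274*(-92 + 35808/5) = -554274*35348/5 = -19592477352/5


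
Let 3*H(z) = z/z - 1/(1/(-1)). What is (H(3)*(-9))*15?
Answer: -90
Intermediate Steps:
H(z) = ⅔ (H(z) = (z/z - 1/(1/(-1)))/3 = (1 - 1/(-1))/3 = (1 - 1*(-1))/3 = (1 + 1)/3 = (⅓)*2 = ⅔)
(H(3)*(-9))*15 = ((⅔)*(-9))*15 = -6*15 = -90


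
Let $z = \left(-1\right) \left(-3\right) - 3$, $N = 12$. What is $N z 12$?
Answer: $0$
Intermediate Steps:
$z = 0$ ($z = 3 - 3 = 0$)
$N z 12 = 12 \cdot 0 \cdot 12 = 0 \cdot 12 = 0$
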